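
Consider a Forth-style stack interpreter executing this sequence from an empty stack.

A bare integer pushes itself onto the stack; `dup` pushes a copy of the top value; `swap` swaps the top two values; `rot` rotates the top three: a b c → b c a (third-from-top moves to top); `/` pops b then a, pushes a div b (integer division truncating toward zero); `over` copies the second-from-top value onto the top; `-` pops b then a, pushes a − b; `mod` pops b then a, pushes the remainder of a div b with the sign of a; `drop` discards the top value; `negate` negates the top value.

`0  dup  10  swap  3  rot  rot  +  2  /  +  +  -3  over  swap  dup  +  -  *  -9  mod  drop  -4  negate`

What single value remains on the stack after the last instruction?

0      -> [0]
dup    -> [0, 0]
10     -> [0, 0, 10]
swap   -> [0, 10, 0]
3      -> [0, 10, 0, 3]
rot    -> [0, 0, 3, 10]
rot    -> [0, 3, 10, 0]
+      -> [0, 3, 10]
2      -> [0, 3, 10, 2]
/      -> [0, 3, 5]
+      -> [0, 8]
+      -> [8]
-3     -> [8, -3]
over   -> [8, -3, 8]
swap   -> [8, 8, -3]
dup    -> [8, 8, -3, -3]
+      -> [8, 8, -6]
-      -> [8, 14]
*      -> [112]
-9     -> [112, -9]
mod    -> [4]
drop   -> []
-4     -> [-4]
negate -> [4]

4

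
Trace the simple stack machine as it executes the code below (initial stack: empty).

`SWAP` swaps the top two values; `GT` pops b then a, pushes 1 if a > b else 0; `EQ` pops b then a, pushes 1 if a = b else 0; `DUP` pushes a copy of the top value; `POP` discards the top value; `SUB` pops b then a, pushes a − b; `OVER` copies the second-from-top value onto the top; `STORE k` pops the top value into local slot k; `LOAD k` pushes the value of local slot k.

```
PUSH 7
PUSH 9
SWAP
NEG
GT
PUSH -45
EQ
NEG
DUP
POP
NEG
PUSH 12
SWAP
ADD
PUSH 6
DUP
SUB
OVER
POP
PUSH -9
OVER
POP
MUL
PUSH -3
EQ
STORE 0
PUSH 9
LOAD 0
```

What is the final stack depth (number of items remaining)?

PUSH 7    7
PUSH 9    7 9
SWAP      9 7
NEG       9 -7
GT        1
PUSH -45  1 -45
EQ        0
NEG       0
DUP       0 0
POP       0
NEG       0
PUSH 12   0 12
SWAP      12 0
ADD       12
PUSH 6    12 6
DUP       12 6 6
SUB       12 0
OVER      12 0 12
POP       12 0
PUSH -9   12 0 -9
OVER      12 0 -9 0
POP       12 0 -9
MUL       12 0
PUSH -3   12 0 -3
EQ        12 0
STORE 0   12
PUSH 9    12 9
LOAD 0    12 9 0

3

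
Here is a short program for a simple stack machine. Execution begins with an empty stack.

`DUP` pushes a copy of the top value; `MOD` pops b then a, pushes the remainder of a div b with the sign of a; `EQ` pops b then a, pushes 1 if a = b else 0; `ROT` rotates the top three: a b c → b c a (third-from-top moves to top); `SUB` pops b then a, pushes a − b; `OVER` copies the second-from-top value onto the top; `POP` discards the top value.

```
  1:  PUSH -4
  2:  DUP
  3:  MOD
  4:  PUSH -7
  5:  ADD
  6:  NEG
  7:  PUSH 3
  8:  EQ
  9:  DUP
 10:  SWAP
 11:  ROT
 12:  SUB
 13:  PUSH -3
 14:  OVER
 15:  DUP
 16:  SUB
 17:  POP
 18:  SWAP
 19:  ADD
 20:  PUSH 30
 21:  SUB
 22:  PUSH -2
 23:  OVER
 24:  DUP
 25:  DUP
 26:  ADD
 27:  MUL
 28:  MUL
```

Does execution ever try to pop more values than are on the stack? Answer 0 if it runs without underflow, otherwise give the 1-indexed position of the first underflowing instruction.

PUSH -4 → -4
DUP     → -4 -4
MOD     → 0
PUSH -7 → 0 -7
ADD     → -7
NEG     → 7
PUSH 3  → 7 3
EQ      → 0
DUP     → 0 0
SWAP    → 0 0
ROT  — needs 3 operands, stack has 2 → underflow

11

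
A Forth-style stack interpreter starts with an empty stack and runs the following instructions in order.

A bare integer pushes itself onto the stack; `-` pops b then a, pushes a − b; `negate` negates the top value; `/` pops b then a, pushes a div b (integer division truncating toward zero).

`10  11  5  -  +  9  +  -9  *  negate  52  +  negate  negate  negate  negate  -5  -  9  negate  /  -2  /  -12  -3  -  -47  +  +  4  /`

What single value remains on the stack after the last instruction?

-10

10     -> 10
11     -> 10 11
5      -> 10 11 5
-      -> 10 6
+      -> 16
9      -> 16 9
+      -> 25
-9     -> 25 -9
*      -> -225
negate -> 225
52     -> 225 52
+      -> 277
negate -> -277
negate -> 277
negate -> -277
negate -> 277
-5     -> 277 -5
-      -> 282
9      -> 282 9
negate -> 282 -9
/      -> -31
-2     -> -31 -2
/      -> 15
-12    -> 15 -12
-3     -> 15 -12 -3
-      -> 15 -9
-47    -> 15 -9 -47
+      -> 15 -56
+      -> -41
4      -> -41 4
/      -> -10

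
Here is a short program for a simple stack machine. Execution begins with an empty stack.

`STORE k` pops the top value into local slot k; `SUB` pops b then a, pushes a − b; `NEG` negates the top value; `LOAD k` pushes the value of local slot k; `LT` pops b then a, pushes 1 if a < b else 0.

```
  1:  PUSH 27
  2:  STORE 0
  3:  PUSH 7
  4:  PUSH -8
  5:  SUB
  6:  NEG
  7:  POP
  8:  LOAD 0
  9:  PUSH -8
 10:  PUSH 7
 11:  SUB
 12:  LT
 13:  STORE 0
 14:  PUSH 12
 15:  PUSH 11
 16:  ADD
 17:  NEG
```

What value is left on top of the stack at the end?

-23

PUSH 27 → 27
STORE 0 → (empty)
PUSH 7  → 7
PUSH -8 → 7 -8
SUB     → 15
NEG     → -15
POP     → (empty)
LOAD 0  → 27
PUSH -8 → 27 -8
PUSH 7  → 27 -8 7
SUB     → 27 -15
LT      → 0
STORE 0 → (empty)
PUSH 12 → 12
PUSH 11 → 12 11
ADD     → 23
NEG     → -23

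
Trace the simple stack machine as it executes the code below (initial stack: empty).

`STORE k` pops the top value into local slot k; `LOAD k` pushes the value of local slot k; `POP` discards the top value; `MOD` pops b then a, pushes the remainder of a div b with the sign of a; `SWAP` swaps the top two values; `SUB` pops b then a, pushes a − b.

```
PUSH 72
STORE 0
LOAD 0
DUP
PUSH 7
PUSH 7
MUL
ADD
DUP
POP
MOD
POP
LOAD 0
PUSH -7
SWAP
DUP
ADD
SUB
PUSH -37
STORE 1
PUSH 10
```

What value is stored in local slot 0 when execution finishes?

72

PUSH 72   72
STORE 0   (empty)
LOAD 0    72
DUP       72 72
PUSH 7    72 72 7
PUSH 7    72 72 7 7
MUL       72 72 49
ADD       72 121
DUP       72 121 121
POP       72 121
MOD       72
POP       (empty)
LOAD 0    72
PUSH -7   72 -7
SWAP      -7 72
DUP       -7 72 72
ADD       -7 144
SUB       -151
PUSH -37  -151 -37
STORE 1   -151
PUSH 10   -151 10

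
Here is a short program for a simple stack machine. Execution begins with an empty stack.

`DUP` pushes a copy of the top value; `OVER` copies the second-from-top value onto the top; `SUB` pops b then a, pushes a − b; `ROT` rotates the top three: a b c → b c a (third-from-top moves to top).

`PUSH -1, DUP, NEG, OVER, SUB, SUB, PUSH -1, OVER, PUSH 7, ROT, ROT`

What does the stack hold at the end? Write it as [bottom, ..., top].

[-3, 7, -1, -3]

PUSH -1  -1
DUP      -1 -1
NEG      -1 1
OVER     -1 1 -1
SUB      -1 2
SUB      -3
PUSH -1  -3 -1
OVER     -3 -1 -3
PUSH 7   -3 -1 -3 7
ROT      -3 -3 7 -1
ROT      -3 7 -1 -3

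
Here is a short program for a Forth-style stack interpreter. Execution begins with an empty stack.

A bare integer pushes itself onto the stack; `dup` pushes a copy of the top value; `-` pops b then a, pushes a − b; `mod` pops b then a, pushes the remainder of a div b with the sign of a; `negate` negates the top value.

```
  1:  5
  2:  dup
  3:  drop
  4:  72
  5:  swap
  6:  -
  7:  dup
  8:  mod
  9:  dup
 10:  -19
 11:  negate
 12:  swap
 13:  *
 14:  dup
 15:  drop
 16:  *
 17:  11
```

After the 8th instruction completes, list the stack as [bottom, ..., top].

5    → 5
dup  → 5 5
drop → 5
72   → 5 72
swap → 72 5
-    → 67
dup  → 67 67
mod  → 0

[0]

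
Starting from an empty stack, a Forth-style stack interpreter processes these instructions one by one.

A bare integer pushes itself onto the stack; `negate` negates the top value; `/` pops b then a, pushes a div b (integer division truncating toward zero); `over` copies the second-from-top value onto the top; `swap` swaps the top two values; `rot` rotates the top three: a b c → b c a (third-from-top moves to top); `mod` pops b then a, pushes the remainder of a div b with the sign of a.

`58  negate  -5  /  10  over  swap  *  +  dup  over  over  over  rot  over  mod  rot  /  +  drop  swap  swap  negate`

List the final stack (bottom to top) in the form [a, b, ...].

[121, -121]

58     -> [58]
negate -> [-58]
-5     -> [-58, -5]
/      -> [11]
10     -> [11, 10]
over   -> [11, 10, 11]
swap   -> [11, 11, 10]
*      -> [11, 110]
+      -> [121]
dup    -> [121, 121]
over   -> [121, 121, 121]
over   -> [121, 121, 121, 121]
over   -> [121, 121, 121, 121, 121]
rot    -> [121, 121, 121, 121, 121]
over   -> [121, 121, 121, 121, 121, 121]
mod    -> [121, 121, 121, 121, 0]
rot    -> [121, 121, 121, 0, 121]
/      -> [121, 121, 121, 0]
+      -> [121, 121, 121]
drop   -> [121, 121]
swap   -> [121, 121]
swap   -> [121, 121]
negate -> [121, -121]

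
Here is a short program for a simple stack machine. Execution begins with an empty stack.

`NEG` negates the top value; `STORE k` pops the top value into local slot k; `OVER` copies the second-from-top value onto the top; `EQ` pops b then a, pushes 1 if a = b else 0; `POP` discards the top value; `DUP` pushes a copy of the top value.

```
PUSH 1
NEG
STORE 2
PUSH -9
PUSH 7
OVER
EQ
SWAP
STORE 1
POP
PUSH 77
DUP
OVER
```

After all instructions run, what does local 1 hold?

PUSH 1  → 1
NEG     → -1
STORE 2 → (empty)
PUSH -9 → -9
PUSH 7  → -9 7
OVER    → -9 7 -9
EQ      → -9 0
SWAP    → 0 -9
STORE 1 → 0
POP     → (empty)
PUSH 77 → 77
DUP     → 77 77
OVER    → 77 77 77

-9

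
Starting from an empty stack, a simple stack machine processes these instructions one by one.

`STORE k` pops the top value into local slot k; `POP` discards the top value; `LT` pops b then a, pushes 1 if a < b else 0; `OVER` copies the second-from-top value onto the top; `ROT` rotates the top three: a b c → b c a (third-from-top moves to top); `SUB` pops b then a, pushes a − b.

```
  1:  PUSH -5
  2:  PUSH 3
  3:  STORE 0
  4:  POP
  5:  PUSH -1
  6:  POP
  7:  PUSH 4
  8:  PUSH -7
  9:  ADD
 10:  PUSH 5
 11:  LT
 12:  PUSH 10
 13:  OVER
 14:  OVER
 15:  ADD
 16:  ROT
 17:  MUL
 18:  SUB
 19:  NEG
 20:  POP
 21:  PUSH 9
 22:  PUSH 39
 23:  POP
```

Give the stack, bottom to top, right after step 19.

[1]

PUSH -5 : [-5]
PUSH 3  : [-5, 3]
STORE 0 : [-5]
POP     : []
PUSH -1 : [-1]
POP     : []
PUSH 4  : [4]
PUSH -7 : [4, -7]
ADD     : [-3]
PUSH 5  : [-3, 5]
LT      : [1]
PUSH 10 : [1, 10]
OVER    : [1, 10, 1]
OVER    : [1, 10, 1, 10]
ADD     : [1, 10, 11]
ROT     : [10, 11, 1]
MUL     : [10, 11]
SUB     : [-1]
NEG     : [1]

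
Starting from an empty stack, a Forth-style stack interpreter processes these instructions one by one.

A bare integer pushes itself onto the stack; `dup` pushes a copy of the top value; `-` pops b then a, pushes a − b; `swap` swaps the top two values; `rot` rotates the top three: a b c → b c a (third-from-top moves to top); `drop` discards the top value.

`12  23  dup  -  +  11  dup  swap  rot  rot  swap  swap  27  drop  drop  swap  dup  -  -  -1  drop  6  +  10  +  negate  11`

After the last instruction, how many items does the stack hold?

12     : [12]
23     : [12, 23]
dup    : [12, 23, 23]
-      : [12, 0]
+      : [12]
11     : [12, 11]
dup    : [12, 11, 11]
swap   : [12, 11, 11]
rot    : [11, 11, 12]
rot    : [11, 12, 11]
swap   : [11, 11, 12]
swap   : [11, 12, 11]
27     : [11, 12, 11, 27]
drop   : [11, 12, 11]
drop   : [11, 12]
swap   : [12, 11]
dup    : [12, 11, 11]
-      : [12, 0]
-      : [12]
-1     : [12, -1]
drop   : [12]
6      : [12, 6]
+      : [18]
10     : [18, 10]
+      : [28]
negate : [-28]
11     : [-28, 11]

2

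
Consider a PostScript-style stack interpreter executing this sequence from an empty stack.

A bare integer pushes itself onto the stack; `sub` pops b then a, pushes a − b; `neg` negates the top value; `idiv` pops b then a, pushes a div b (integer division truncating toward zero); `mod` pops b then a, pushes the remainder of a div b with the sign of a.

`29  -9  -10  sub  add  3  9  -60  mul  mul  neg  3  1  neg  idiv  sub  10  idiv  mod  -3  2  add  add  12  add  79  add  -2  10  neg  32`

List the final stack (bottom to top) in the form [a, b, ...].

29   : [29]
-9   : [29, -9]
-10  : [29, -9, -10]
sub  : [29, 1]
add  : [30]
3    : [30, 3]
9    : [30, 3, 9]
-60  : [30, 3, 9, -60]
mul  : [30, 3, -540]
mul  : [30, -1620]
neg  : [30, 1620]
3    : [30, 1620, 3]
1    : [30, 1620, 3, 1]
neg  : [30, 1620, 3, -1]
idiv : [30, 1620, -3]
sub  : [30, 1623]
10   : [30, 1623, 10]
idiv : [30, 162]
mod  : [30]
-3   : [30, -3]
2    : [30, -3, 2]
add  : [30, -1]
add  : [29]
12   : [29, 12]
add  : [41]
79   : [41, 79]
add  : [120]
-2   : [120, -2]
10   : [120, -2, 10]
neg  : [120, -2, -10]
32   : [120, -2, -10, 32]

[120, -2, -10, 32]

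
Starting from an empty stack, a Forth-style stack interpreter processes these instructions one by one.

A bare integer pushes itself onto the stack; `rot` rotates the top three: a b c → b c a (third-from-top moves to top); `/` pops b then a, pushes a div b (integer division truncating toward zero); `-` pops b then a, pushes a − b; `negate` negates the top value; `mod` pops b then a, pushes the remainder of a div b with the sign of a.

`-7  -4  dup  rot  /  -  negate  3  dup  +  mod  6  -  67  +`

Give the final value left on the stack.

65

-7     : -7
-4     : -7 -4
dup    : -7 -4 -4
rot    : -4 -4 -7
/      : -4 0
-      : -4
negate : 4
3      : 4 3
dup    : 4 3 3
+      : 4 6
mod    : 4
6      : 4 6
-      : -2
67     : -2 67
+      : 65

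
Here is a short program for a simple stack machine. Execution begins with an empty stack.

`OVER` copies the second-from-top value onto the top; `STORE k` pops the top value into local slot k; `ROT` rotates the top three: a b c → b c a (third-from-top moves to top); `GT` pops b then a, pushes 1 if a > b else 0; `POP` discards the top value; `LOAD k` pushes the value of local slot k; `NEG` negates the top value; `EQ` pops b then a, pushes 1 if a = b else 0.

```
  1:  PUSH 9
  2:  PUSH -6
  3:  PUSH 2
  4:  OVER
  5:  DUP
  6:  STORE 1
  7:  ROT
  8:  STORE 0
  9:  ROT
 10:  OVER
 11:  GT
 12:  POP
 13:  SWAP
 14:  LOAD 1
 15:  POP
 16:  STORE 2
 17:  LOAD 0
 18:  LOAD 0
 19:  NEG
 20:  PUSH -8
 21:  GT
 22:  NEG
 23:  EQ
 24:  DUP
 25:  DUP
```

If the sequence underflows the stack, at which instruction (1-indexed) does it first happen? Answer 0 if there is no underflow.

0

PUSH 9  : 9
PUSH -6 : 9 -6
PUSH 2  : 9 -6 2
OVER    : 9 -6 2 -6
DUP     : 9 -6 2 -6 -6
STORE 1 : 9 -6 2 -6
ROT     : 9 2 -6 -6
STORE 0 : 9 2 -6
ROT     : 2 -6 9
OVER    : 2 -6 9 -6
GT      : 2 -6 1
POP     : 2 -6
SWAP    : -6 2
LOAD 1  : -6 2 -6
POP     : -6 2
STORE 2 : -6
LOAD 0  : -6 -6
LOAD 0  : -6 -6 -6
NEG     : -6 -6 6
PUSH -8 : -6 -6 6 -8
GT      : -6 -6 1
NEG     : -6 -6 -1
EQ      : -6 0
DUP     : -6 0 0
DUP     : -6 0 0 0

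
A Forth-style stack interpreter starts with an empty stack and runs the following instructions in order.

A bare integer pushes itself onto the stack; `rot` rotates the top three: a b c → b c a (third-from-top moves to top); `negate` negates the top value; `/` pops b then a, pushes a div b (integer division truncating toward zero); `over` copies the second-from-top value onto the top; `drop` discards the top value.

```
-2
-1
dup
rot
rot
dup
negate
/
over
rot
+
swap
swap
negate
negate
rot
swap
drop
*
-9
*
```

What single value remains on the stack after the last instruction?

-2      -2
-1      -2 -1
dup     -2 -1 -1
rot     -1 -1 -2
rot     -1 -2 -1
dup     -1 -2 -1 -1
negate  -1 -2 -1 1
/       -1 -2 -1
over    -1 -2 -1 -2
rot     -1 -1 -2 -2
+       -1 -1 -4
swap    -1 -4 -1
swap    -1 -1 -4
negate  -1 -1 4
negate  -1 -1 -4
rot     -1 -4 -1
swap    -1 -1 -4
drop    -1 -1
*       1
-9      1 -9
*       -9

-9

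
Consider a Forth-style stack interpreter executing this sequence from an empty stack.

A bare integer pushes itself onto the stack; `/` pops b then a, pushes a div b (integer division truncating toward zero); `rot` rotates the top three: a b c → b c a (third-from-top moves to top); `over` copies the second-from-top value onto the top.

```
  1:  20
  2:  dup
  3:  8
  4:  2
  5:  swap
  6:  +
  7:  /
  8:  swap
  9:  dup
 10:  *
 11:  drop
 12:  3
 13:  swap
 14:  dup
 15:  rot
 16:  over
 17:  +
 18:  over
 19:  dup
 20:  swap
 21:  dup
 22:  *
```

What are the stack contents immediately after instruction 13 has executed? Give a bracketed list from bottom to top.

20   -> [20]
dup  -> [20, 20]
8    -> [20, 20, 8]
2    -> [20, 20, 8, 2]
swap -> [20, 20, 2, 8]
+    -> [20, 20, 10]
/    -> [20, 2]
swap -> [2, 20]
dup  -> [2, 20, 20]
*    -> [2, 400]
drop -> [2]
3    -> [2, 3]
swap -> [3, 2]

[3, 2]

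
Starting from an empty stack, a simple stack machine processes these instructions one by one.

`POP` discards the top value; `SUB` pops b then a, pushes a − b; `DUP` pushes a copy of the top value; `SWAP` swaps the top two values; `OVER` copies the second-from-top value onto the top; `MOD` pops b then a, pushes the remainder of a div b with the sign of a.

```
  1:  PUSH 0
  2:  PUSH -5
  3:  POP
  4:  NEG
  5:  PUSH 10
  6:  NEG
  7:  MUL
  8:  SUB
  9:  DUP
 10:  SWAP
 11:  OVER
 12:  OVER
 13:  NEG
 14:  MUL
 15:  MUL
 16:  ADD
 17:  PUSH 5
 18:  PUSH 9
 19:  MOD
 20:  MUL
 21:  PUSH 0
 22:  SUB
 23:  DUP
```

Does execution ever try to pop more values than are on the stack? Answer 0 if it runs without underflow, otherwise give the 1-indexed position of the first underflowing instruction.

8

PUSH 0  : [0]
PUSH -5 : [0, -5]
POP     : [0]
NEG     : [0]
PUSH 10 : [0, 10]
NEG     : [0, -10]
MUL     : [0]
SUB  — needs 2 operands, stack has 1 → underflow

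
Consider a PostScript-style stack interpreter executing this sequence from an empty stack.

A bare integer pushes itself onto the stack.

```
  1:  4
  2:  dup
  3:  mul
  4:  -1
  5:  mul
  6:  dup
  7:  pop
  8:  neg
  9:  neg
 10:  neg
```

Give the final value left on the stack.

16

4   -> 4
dup -> 4 4
mul -> 16
-1  -> 16 -1
mul -> -16
dup -> -16 -16
pop -> -16
neg -> 16
neg -> -16
neg -> 16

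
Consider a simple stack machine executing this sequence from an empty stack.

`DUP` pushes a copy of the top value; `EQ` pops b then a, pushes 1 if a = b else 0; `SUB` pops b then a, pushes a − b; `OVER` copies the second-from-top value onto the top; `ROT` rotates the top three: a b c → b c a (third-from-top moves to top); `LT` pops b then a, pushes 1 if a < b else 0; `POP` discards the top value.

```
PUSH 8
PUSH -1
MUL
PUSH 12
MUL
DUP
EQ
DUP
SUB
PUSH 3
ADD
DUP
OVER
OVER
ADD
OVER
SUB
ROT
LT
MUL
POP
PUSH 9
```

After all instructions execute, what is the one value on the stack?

9

PUSH 8   8
PUSH -1  8 -1
MUL      -8
PUSH 12  -8 12
MUL      -96
DUP      -96 -96
EQ       1
DUP      1 1
SUB      0
PUSH 3   0 3
ADD      3
DUP      3 3
OVER     3 3 3
OVER     3 3 3 3
ADD      3 3 6
OVER     3 3 6 3
SUB      3 3 3
ROT      3 3 3
LT       3 0
MUL      0
POP      (empty)
PUSH 9   9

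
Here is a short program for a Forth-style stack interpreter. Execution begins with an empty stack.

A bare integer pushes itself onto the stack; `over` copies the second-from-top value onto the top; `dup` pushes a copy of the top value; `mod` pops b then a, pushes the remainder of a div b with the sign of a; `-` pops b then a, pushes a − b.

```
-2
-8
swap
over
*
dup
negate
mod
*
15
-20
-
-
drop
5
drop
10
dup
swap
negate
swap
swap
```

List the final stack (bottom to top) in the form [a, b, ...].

[10, -10]

-2     -> -2
-8     -> -2 -8
swap   -> -8 -2
over   -> -8 -2 -8
*      -> -8 16
dup    -> -8 16 16
negate -> -8 16 -16
mod    -> -8 0
*      -> 0
15     -> 0 15
-20    -> 0 15 -20
-      -> 0 35
-      -> -35
drop   -> (empty)
5      -> 5
drop   -> (empty)
10     -> 10
dup    -> 10 10
swap   -> 10 10
negate -> 10 -10
swap   -> -10 10
swap   -> 10 -10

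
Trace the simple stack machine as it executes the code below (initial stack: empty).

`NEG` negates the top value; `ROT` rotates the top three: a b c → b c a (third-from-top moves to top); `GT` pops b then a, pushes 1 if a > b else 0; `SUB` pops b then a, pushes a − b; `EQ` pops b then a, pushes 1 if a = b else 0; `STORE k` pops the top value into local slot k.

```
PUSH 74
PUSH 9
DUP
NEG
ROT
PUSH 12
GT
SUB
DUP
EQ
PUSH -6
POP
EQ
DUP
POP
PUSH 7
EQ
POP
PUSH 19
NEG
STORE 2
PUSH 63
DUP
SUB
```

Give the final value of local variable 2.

PUSH 74  [74]
PUSH 9   [74, 9]
DUP      [74, 9, 9]
NEG      [74, 9, -9]
ROT      [9, -9, 74]
PUSH 12  [9, -9, 74, 12]
GT       [9, -9, 1]
SUB      [9, -10]
DUP      [9, -10, -10]
EQ       [9, 1]
PUSH -6  [9, 1, -6]
POP      [9, 1]
EQ       [0]
DUP      [0, 0]
POP      [0]
PUSH 7   [0, 7]
EQ       [0]
POP      []
PUSH 19  [19]
NEG      [-19]
STORE 2  []
PUSH 63  [63]
DUP      [63, 63]
SUB      [0]

-19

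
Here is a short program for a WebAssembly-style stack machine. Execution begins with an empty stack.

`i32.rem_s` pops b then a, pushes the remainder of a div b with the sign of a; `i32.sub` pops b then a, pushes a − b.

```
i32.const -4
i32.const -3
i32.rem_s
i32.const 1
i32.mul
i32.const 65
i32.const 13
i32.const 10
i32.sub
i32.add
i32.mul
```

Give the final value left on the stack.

i32.const -4  [-4]
i32.const -3  [-4, -3]
i32.rem_s     [-1]
i32.const 1   [-1, 1]
i32.mul       [-1]
i32.const 65  [-1, 65]
i32.const 13  [-1, 65, 13]
i32.const 10  [-1, 65, 13, 10]
i32.sub       [-1, 65, 3]
i32.add       [-1, 68]
i32.mul       [-68]

-68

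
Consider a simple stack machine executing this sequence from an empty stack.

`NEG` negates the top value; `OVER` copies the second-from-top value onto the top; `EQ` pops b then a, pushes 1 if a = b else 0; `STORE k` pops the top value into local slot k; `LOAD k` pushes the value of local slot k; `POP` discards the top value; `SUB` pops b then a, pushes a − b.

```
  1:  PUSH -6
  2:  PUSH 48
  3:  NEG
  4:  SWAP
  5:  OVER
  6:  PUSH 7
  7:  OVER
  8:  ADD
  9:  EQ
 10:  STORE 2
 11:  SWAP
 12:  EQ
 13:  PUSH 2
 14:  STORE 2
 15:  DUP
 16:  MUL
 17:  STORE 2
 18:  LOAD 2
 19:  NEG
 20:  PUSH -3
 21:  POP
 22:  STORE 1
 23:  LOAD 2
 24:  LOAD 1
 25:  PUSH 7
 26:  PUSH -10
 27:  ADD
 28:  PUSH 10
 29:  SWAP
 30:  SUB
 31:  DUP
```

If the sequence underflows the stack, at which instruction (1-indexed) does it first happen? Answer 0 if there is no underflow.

0

PUSH -6  → -6
PUSH 48  → -6 48
NEG      → -6 -48
SWAP     → -48 -6
OVER     → -48 -6 -48
PUSH 7   → -48 -6 -48 7
OVER     → -48 -6 -48 7 -48
ADD      → -48 -6 -48 -41
EQ       → -48 -6 0
STORE 2  → -48 -6
SWAP     → -6 -48
EQ       → 0
PUSH 2   → 0 2
STORE 2  → 0
DUP      → 0 0
MUL      → 0
STORE 2  → (empty)
LOAD 2   → 0
NEG      → 0
PUSH -3  → 0 -3
POP      → 0
STORE 1  → (empty)
LOAD 2   → 0
LOAD 1   → 0 0
PUSH 7   → 0 0 7
PUSH -10 → 0 0 7 -10
ADD      → 0 0 -3
PUSH 10  → 0 0 -3 10
SWAP     → 0 0 10 -3
SUB      → 0 0 13
DUP      → 0 0 13 13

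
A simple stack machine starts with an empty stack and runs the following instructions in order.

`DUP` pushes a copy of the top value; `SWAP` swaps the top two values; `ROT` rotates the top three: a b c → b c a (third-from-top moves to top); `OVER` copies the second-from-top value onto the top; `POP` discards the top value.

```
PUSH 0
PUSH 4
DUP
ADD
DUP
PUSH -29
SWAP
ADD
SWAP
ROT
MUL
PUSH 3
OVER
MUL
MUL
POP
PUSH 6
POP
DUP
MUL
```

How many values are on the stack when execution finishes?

PUSH 0    [0]
PUSH 4    [0, 4]
DUP       [0, 4, 4]
ADD       [0, 8]
DUP       [0, 8, 8]
PUSH -29  [0, 8, 8, -29]
SWAP      [0, 8, -29, 8]
ADD       [0, 8, -21]
SWAP      [0, -21, 8]
ROT       [-21, 8, 0]
MUL       [-21, 0]
PUSH 3    [-21, 0, 3]
OVER      [-21, 0, 3, 0]
MUL       [-21, 0, 0]
MUL       [-21, 0]
POP       [-21]
PUSH 6    [-21, 6]
POP       [-21]
DUP       [-21, -21]
MUL       [441]

1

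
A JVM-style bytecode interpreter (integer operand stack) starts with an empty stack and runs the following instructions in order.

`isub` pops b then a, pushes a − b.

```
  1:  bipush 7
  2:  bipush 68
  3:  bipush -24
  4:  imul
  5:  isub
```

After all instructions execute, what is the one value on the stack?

bipush 7    7
bipush 68   7 68
bipush -24  7 68 -24
imul        7 -1632
isub        1639

1639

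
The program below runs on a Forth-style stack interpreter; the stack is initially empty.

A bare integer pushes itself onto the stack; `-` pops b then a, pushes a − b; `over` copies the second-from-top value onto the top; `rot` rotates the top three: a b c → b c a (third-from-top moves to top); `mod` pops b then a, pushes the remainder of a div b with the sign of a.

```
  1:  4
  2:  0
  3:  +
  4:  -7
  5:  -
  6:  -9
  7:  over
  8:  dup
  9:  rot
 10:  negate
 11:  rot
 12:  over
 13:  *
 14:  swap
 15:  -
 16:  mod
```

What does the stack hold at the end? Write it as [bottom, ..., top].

4      : 4
0      : 4 0
+      : 4
-7     : 4 -7
-      : 11
-9     : 11 -9
over   : 11 -9 11
dup    : 11 -9 11 11
rot    : 11 11 11 -9
negate : 11 11 11 9
rot    : 11 11 9 11
over   : 11 11 9 11 9
*      : 11 11 9 99
swap   : 11 11 99 9
-      : 11 11 90
mod    : 11 11

[11, 11]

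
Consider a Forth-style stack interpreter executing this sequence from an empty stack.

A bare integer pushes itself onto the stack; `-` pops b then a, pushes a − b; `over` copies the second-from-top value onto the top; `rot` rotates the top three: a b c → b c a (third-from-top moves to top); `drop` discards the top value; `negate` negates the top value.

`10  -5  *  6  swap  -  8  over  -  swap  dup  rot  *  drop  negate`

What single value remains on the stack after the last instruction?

10      [10]
-5      [10, -5]
*       [-50]
6       [-50, 6]
swap    [6, -50]
-       [56]
8       [56, 8]
over    [56, 8, 56]
-       [56, -48]
swap    [-48, 56]
dup     [-48, 56, 56]
rot     [56, 56, -48]
*       [56, -2688]
drop    [56]
negate  [-56]

-56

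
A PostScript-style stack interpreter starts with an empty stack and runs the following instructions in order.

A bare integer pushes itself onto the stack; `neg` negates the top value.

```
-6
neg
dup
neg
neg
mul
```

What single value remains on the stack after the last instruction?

36

-6   [-6]
neg  [6]
dup  [6, 6]
neg  [6, -6]
neg  [6, 6]
mul  [36]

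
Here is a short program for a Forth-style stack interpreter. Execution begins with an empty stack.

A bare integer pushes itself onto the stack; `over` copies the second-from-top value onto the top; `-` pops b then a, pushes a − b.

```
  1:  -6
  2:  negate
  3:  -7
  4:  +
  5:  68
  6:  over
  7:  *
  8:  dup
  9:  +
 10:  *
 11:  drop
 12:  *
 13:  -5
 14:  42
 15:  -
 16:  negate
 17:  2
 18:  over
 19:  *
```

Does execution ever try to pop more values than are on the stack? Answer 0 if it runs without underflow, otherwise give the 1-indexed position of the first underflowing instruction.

12

-6      [-6]
negate  [6]
-7      [6, -7]
+       [-1]
68      [-1, 68]
over    [-1, 68, -1]
*       [-1, -68]
dup     [-1, -68, -68]
+       [-1, -136]
*       [136]
drop    []
*  — needs 2 operands, stack has 0 → underflow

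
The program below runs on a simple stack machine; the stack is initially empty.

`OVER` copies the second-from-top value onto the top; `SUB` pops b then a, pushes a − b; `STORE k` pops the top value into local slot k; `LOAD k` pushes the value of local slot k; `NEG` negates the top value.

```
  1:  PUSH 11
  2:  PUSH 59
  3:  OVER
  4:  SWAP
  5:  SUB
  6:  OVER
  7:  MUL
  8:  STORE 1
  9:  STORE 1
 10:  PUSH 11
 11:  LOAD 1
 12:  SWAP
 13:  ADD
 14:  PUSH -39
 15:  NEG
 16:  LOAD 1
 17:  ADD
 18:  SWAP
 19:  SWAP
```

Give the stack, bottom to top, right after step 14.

[22, -39]

PUSH 11  → 11
PUSH 59  → 11 59
OVER     → 11 59 11
SWAP     → 11 11 59
SUB      → 11 -48
OVER     → 11 -48 11
MUL      → 11 -528
STORE 1  → 11
STORE 1  → (empty)
PUSH 11  → 11
LOAD 1   → 11 11
SWAP     → 11 11
ADD      → 22
PUSH -39 → 22 -39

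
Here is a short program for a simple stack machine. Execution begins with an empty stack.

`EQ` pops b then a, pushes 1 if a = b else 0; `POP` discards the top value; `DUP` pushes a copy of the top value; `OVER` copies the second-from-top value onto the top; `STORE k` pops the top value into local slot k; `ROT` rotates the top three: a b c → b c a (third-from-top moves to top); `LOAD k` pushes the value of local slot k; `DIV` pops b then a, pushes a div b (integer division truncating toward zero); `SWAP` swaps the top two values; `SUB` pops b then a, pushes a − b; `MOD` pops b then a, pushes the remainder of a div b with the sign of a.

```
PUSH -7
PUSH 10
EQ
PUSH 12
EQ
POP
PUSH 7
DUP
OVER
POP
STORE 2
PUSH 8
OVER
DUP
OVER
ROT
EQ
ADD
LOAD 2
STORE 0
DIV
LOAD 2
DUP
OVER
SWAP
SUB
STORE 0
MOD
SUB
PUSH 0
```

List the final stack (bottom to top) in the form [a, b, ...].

PUSH -7 : -7
PUSH 10 : -7 10
EQ      : 0
PUSH 12 : 0 12
EQ      : 0
POP     : (empty)
PUSH 7  : 7
DUP     : 7 7
OVER    : 7 7 7
POP     : 7 7
STORE 2 : 7
PUSH 8  : 7 8
OVER    : 7 8 7
DUP     : 7 8 7 7
OVER    : 7 8 7 7 7
ROT     : 7 8 7 7 7
EQ      : 7 8 7 1
ADD     : 7 8 8
LOAD 2  : 7 8 8 7
STORE 0 : 7 8 8
DIV     : 7 1
LOAD 2  : 7 1 7
DUP     : 7 1 7 7
OVER    : 7 1 7 7 7
SWAP    : 7 1 7 7 7
SUB     : 7 1 7 0
STORE 0 : 7 1 7
MOD     : 7 1
SUB     : 6
PUSH 0  : 6 0

[6, 0]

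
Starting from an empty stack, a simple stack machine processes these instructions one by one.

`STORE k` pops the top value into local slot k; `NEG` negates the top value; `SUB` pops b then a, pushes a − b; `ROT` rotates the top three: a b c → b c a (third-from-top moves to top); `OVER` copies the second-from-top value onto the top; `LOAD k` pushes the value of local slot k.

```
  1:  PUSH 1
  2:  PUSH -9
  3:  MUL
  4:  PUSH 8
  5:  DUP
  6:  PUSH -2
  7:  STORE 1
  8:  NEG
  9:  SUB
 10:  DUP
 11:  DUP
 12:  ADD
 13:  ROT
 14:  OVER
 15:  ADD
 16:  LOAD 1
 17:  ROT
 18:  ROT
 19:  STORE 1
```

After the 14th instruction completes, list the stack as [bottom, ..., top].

PUSH 1  : [1]
PUSH -9 : [1, -9]
MUL     : [-9]
PUSH 8  : [-9, 8]
DUP     : [-9, 8, 8]
PUSH -2 : [-9, 8, 8, -2]
STORE 1 : [-9, 8, 8]
NEG     : [-9, 8, -8]
SUB     : [-9, 16]
DUP     : [-9, 16, 16]
DUP     : [-9, 16, 16, 16]
ADD     : [-9, 16, 32]
ROT     : [16, 32, -9]
OVER    : [16, 32, -9, 32]

[16, 32, -9, 32]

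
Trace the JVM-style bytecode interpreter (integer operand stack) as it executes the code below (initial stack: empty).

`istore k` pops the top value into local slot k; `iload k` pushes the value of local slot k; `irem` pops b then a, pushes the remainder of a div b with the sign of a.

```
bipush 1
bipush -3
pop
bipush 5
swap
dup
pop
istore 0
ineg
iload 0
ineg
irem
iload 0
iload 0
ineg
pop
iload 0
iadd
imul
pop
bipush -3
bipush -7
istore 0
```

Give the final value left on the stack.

-3

bipush 1  : 1
bipush -3 : 1 -3
pop       : 1
bipush 5  : 1 5
swap      : 5 1
dup       : 5 1 1
pop       : 5 1
istore 0  : 5
ineg      : -5
iload 0   : -5 1
ineg      : -5 -1
irem      : 0
iload 0   : 0 1
iload 0   : 0 1 1
ineg      : 0 1 -1
pop       : 0 1
iload 0   : 0 1 1
iadd      : 0 2
imul      : 0
pop       : (empty)
bipush -3 : -3
bipush -7 : -3 -7
istore 0  : -3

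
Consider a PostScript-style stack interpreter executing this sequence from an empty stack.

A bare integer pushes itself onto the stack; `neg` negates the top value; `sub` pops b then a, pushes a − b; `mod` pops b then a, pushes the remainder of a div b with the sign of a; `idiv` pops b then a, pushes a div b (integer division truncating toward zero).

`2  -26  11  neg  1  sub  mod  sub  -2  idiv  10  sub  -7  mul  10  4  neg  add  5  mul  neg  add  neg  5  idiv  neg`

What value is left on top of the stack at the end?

10

2    → [2]
-26  → [2, -26]
11   → [2, -26, 11]
neg  → [2, -26, -11]
1    → [2, -26, -11, 1]
sub  → [2, -26, -12]
mod  → [2, -2]
sub  → [4]
-2   → [4, -2]
idiv → [-2]
10   → [-2, 10]
sub  → [-12]
-7   → [-12, -7]
mul  → [84]
10   → [84, 10]
4    → [84, 10, 4]
neg  → [84, 10, -4]
add  → [84, 6]
5    → [84, 6, 5]
mul  → [84, 30]
neg  → [84, -30]
add  → [54]
neg  → [-54]
5    → [-54, 5]
idiv → [-10]
neg  → [10]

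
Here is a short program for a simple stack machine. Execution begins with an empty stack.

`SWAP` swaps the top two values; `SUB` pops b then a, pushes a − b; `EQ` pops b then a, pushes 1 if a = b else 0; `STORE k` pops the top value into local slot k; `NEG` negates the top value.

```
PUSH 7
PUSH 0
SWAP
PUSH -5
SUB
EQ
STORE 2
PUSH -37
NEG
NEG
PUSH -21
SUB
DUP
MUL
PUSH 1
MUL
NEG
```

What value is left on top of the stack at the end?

PUSH 7   -> 7
PUSH 0   -> 7 0
SWAP     -> 0 7
PUSH -5  -> 0 7 -5
SUB      -> 0 12
EQ       -> 0
STORE 2  -> (empty)
PUSH -37 -> -37
NEG      -> 37
NEG      -> -37
PUSH -21 -> -37 -21
SUB      -> -16
DUP      -> -16 -16
MUL      -> 256
PUSH 1   -> 256 1
MUL      -> 256
NEG      -> -256

-256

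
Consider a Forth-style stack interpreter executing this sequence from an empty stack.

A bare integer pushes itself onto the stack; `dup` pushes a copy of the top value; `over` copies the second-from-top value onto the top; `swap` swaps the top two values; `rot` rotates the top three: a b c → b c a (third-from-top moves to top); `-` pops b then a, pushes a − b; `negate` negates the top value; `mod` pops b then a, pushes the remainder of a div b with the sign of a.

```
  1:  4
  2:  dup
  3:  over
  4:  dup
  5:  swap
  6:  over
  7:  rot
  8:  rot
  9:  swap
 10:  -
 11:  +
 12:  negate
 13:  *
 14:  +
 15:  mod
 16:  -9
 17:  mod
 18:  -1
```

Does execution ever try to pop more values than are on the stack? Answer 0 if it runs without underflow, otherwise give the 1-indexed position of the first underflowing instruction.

15

4      -> 4
dup    -> 4 4
over   -> 4 4 4
dup    -> 4 4 4 4
swap   -> 4 4 4 4
over   -> 4 4 4 4 4
rot    -> 4 4 4 4 4
rot    -> 4 4 4 4 4
swap   -> 4 4 4 4 4
-      -> 4 4 4 0
+      -> 4 4 4
negate -> 4 4 -4
*      -> 4 -16
+      -> -12
mod  — needs 2 operands, stack has 1 → underflow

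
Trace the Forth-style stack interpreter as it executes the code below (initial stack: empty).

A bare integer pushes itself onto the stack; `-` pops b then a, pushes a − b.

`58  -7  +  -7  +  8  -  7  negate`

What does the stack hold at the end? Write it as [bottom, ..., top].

[36, -7]

58     → 58
-7     → 58 -7
+      → 51
-7     → 51 -7
+      → 44
8      → 44 8
-      → 36
7      → 36 7
negate → 36 -7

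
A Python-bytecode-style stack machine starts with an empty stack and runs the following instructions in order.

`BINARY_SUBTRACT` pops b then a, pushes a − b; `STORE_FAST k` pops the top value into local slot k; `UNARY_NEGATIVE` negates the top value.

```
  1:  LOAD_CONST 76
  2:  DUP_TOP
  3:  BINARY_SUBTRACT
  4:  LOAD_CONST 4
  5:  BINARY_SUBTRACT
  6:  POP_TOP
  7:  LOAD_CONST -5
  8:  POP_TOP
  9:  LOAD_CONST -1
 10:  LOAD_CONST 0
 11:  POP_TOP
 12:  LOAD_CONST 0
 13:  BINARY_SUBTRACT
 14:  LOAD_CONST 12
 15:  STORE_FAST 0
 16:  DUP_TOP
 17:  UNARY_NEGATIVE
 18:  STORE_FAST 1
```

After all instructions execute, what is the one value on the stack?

LOAD_CONST 76    [76]
DUP_TOP          [76, 76]
BINARY_SUBTRACT  [0]
LOAD_CONST 4     [0, 4]
BINARY_SUBTRACT  [-4]
POP_TOP          []
LOAD_CONST -5    [-5]
POP_TOP          []
LOAD_CONST -1    [-1]
LOAD_CONST 0     [-1, 0]
POP_TOP          [-1]
LOAD_CONST 0     [-1, 0]
BINARY_SUBTRACT  [-1]
LOAD_CONST 12    [-1, 12]
STORE_FAST 0     [-1]
DUP_TOP          [-1, -1]
UNARY_NEGATIVE   [-1, 1]
STORE_FAST 1     [-1]

-1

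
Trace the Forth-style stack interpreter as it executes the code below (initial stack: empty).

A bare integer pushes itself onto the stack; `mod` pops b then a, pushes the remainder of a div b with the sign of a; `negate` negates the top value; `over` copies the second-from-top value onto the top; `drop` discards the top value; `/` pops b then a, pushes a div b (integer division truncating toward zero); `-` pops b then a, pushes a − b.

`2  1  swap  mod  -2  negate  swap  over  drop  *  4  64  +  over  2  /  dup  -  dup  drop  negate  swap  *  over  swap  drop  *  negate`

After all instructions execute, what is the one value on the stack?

-4

2      → 2
1      → 2 1
swap   → 1 2
mod    → 1
-2     → 1 -2
negate → 1 2
swap   → 2 1
over   → 2 1 2
drop   → 2 1
*      → 2
4      → 2 4
64     → 2 4 64
+      → 2 68
over   → 2 68 2
2      → 2 68 2 2
/      → 2 68 1
dup    → 2 68 1 1
-      → 2 68 0
dup    → 2 68 0 0
drop   → 2 68 0
negate → 2 68 0
swap   → 2 0 68
*      → 2 0
over   → 2 0 2
swap   → 2 2 0
drop   → 2 2
*      → 4
negate → -4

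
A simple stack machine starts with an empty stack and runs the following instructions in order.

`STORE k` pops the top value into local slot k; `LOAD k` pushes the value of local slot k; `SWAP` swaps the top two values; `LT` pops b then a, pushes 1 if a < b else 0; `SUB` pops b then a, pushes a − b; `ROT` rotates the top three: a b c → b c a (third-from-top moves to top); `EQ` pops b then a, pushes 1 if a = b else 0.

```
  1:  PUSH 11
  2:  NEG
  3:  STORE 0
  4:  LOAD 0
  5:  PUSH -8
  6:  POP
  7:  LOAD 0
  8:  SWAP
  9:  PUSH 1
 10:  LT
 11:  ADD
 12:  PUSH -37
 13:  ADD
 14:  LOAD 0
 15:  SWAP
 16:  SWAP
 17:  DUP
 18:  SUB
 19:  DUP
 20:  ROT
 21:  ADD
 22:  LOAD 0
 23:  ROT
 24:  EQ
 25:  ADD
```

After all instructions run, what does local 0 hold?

PUSH 11   11
NEG       -11
STORE 0   (empty)
LOAD 0    -11
PUSH -8   -11 -8
POP       -11
LOAD 0    -11 -11
SWAP      -11 -11
PUSH 1    -11 -11 1
LT        -11 1
ADD       -10
PUSH -37  -10 -37
ADD       -47
LOAD 0    -47 -11
SWAP      -11 -47
SWAP      -47 -11
DUP       -47 -11 -11
SUB       -47 0
DUP       -47 0 0
ROT       0 0 -47
ADD       0 -47
LOAD 0    0 -47 -11
ROT       -47 -11 0
EQ        -47 0
ADD       -47

-11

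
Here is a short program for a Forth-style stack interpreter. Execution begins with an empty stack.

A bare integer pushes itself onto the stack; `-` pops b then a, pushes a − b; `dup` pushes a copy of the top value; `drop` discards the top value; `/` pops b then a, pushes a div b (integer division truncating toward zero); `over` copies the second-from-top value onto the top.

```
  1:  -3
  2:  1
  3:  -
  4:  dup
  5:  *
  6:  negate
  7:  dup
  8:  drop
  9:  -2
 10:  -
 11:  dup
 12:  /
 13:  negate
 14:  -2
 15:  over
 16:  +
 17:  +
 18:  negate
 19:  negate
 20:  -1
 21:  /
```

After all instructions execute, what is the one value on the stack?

4

-3     → [-3]
1      → [-3, 1]
-      → [-4]
dup    → [-4, -4]
*      → [16]
negate → [-16]
dup    → [-16, -16]
drop   → [-16]
-2     → [-16, -2]
-      → [-14]
dup    → [-14, -14]
/      → [1]
negate → [-1]
-2     → [-1, -2]
over   → [-1, -2, -1]
+      → [-1, -3]
+      → [-4]
negate → [4]
negate → [-4]
-1     → [-4, -1]
/      → [4]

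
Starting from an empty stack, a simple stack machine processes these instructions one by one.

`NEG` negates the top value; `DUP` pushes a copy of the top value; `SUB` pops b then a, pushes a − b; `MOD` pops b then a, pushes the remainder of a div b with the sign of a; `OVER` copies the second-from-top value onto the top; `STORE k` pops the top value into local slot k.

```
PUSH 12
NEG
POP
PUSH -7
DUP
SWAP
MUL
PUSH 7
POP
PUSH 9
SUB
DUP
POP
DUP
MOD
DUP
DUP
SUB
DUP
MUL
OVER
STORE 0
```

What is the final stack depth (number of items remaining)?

2

PUSH 12 : [12]
NEG     : [-12]
POP     : []
PUSH -7 : [-7]
DUP     : [-7, -7]
SWAP    : [-7, -7]
MUL     : [49]
PUSH 7  : [49, 7]
POP     : [49]
PUSH 9  : [49, 9]
SUB     : [40]
DUP     : [40, 40]
POP     : [40]
DUP     : [40, 40]
MOD     : [0]
DUP     : [0, 0]
DUP     : [0, 0, 0]
SUB     : [0, 0]
DUP     : [0, 0, 0]
MUL     : [0, 0]
OVER    : [0, 0, 0]
STORE 0 : [0, 0]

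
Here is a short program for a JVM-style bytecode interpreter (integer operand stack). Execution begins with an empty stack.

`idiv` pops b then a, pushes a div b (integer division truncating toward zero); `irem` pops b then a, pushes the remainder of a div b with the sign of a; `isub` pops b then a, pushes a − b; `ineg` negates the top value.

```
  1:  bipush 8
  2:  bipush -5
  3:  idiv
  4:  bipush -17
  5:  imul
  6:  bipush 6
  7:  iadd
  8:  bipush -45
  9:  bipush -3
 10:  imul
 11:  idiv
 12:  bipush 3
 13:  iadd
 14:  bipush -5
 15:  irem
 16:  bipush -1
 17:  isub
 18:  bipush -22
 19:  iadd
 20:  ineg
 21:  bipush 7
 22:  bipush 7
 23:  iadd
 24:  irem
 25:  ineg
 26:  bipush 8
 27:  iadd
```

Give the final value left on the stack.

4

bipush 8   : 8
bipush -5  : 8 -5
idiv       : -1
bipush -17 : -1 -17
imul       : 17
bipush 6   : 17 6
iadd       : 23
bipush -45 : 23 -45
bipush -3  : 23 -45 -3
imul       : 23 135
idiv       : 0
bipush 3   : 0 3
iadd       : 3
bipush -5  : 3 -5
irem       : 3
bipush -1  : 3 -1
isub       : 4
bipush -22 : 4 -22
iadd       : -18
ineg       : 18
bipush 7   : 18 7
bipush 7   : 18 7 7
iadd       : 18 14
irem       : 4
ineg       : -4
bipush 8   : -4 8
iadd       : 4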